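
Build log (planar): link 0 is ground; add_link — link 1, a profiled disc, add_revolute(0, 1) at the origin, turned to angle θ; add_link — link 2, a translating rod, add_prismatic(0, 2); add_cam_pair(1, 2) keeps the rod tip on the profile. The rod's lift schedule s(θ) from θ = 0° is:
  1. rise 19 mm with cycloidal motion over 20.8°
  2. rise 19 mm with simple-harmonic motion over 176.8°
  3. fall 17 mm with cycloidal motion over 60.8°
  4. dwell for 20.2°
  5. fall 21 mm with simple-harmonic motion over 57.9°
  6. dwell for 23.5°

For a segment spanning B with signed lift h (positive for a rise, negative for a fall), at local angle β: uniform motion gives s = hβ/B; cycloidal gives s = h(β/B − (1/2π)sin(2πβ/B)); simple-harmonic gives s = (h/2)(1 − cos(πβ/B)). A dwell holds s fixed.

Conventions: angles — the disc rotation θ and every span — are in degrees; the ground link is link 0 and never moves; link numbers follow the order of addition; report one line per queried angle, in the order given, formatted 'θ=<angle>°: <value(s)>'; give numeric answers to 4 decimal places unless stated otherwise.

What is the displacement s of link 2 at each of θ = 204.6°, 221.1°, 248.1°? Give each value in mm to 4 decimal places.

seg 1 [0°–20.8°] cycloidal, h=19: full span → s += 19 → s = 19.0000
seg 2 [20.8°–197.6°] simple-harmonic, h=19: full span → s += 19 → s = 38.0000
seg 3 [197.6°–258.4°] cycloidal, h=-17: θ=204.6° here. β=7, B=60.8. -17·(0.1151 − sin(2π·0.1151)/(2π)) = -0.1663 → s = 37.8337
seg 3 [197.6°–258.4°] cycloidal, h=-17: θ=221.1° here. β=23.5, B=60.8. -17·(0.3865 − sin(2π·0.3865)/(2π)) = -4.8008 → s = 33.1992
seg 3 [197.6°–258.4°] cycloidal, h=-17: θ=248.1° here. β=50.5, B=60.8. -17·(0.8306 − sin(2π·0.8306)/(2π)) = -16.4862 → s = 21.5138

θ=204.6°: 37.8337
θ=221.1°: 33.1992
θ=248.1°: 21.5138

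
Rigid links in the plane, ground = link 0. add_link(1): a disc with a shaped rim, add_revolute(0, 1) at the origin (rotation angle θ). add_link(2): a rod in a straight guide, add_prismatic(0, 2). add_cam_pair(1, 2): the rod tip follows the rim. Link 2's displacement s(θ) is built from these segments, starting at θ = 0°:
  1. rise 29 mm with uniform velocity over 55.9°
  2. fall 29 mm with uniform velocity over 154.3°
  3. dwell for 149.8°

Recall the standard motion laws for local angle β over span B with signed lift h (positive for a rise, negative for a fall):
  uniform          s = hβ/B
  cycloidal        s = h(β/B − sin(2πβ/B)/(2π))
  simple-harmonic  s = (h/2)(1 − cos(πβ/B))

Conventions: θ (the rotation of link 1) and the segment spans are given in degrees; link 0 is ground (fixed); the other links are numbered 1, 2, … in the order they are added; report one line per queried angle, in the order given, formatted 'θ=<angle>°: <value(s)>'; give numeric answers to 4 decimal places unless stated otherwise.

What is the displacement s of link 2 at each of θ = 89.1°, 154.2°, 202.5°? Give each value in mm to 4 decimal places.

segment 1 (0° to 55.9°, uniform, h = 29) is passed completely: s = 0.0000 + (29) = 29.0000
θ = 89.1° falls in segment 2 (55.9° to 210.2°, uniform, h = -29): β = 89.1 − 55.9 = 33.2°, B = 154.3°; Δs = -29·33.2/154.3 = -6.2398; s = 29.0000 − 6.2398 = 22.7602
θ = 154.2° falls in segment 2 (55.9° to 210.2°, uniform, h = -29): β = 154.2 − 55.9 = 98.3°, B = 154.3°; Δs = -29·98.3/154.3 = -18.4750; s = 29.0000 − 18.4750 = 10.5250
θ = 202.5° falls in segment 2 (55.9° to 210.2°, uniform, h = -29): β = 202.5 − 55.9 = 146.6°, B = 154.3°; Δs = -29·146.6/154.3 = -27.5528; s = 29.0000 − 27.5528 = 1.4472

θ=89.1°: 22.7602
θ=154.2°: 10.5250
θ=202.5°: 1.4472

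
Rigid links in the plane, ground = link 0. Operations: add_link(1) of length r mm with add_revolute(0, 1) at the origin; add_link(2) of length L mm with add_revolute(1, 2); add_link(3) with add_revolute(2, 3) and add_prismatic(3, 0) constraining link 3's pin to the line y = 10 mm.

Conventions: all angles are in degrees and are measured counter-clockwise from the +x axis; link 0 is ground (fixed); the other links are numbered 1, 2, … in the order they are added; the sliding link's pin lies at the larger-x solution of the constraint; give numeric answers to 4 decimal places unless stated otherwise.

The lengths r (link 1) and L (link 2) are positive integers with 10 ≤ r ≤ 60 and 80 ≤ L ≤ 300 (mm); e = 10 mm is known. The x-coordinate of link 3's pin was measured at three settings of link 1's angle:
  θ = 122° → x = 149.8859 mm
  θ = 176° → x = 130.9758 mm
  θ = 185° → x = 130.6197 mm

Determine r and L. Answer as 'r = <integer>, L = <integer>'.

constraint per measurement: (x − r cos θ)² + (r sin θ − e)² = L²
subtracting the θ₁ and θ₂ equations cancels the r² and L² terms:
r = (x₁² − x₂²) / (2[(x₁cos θ₁ + e sin θ₁) − (x₂cos θ₂ + e sin θ₂)]) = 45.0002 → r = 45
L² = (x₁ − r cos θ₁)² + (r sin θ₁ − e)² = 30976.0081 → L = 176.0000 → L = 176
check at θ₃=185°: x = 130.6197 (printed 130.6197) ✓

r = 45, L = 176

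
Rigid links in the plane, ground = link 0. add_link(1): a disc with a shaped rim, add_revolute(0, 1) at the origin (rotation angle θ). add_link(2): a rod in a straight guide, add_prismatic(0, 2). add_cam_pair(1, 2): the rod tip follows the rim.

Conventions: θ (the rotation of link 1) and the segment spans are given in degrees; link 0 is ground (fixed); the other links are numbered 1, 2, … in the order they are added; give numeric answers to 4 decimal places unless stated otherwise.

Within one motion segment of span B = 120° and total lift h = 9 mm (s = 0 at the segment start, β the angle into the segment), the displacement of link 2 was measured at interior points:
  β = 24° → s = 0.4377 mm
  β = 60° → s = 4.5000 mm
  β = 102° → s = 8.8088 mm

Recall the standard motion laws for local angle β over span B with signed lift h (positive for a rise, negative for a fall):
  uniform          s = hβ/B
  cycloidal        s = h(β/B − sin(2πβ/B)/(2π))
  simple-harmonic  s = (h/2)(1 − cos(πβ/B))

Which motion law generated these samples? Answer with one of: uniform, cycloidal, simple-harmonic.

candidates at β/B = r: uniform s = h·r (linear in β); cycloidal s = h·(r − sin(2πr)/(2π)); simple-harmonic s = (h/2)(1 − cos(πr))
β=24°: printed 0.4377 | uniform 1.8000, cycloidal 0.4377, simple-harmonic 0.8594
β=60°: printed 4.5000 | uniform 4.5000, cycloidal 4.5000, simple-harmonic 4.5000
β=102°: printed 8.8088 | uniform 7.6500, cycloidal 8.8088, simple-harmonic 8.5095
only one law matches every sample → cycloidal

cycloidal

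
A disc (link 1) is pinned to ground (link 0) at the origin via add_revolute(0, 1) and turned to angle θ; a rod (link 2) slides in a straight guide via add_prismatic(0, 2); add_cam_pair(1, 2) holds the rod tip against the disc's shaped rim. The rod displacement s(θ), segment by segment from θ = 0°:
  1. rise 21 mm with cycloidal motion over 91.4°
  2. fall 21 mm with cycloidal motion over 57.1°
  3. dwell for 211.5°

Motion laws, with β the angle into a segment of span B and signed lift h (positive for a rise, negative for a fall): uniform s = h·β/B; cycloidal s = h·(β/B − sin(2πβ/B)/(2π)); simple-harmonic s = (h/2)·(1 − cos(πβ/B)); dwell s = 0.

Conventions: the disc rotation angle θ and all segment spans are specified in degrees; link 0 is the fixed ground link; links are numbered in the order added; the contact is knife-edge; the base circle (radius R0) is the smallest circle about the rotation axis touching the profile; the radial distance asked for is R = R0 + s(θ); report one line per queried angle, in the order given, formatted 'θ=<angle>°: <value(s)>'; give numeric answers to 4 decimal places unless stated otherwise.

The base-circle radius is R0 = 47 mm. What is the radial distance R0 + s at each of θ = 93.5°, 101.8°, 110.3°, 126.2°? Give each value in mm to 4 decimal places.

segment 1 (0° to 91.4°, cycloidal, h = 21) is passed completely: s = 0.0000 + (21) = 21.0000
θ = 93.5° falls in segment 2 (91.4° to 148.5°, cycloidal, h = -21): β = 93.5 − 91.4 = 2.1°, B = 57.1°; Δs = -21·(0.0368 − sin(2π·0.0368)/(2π)) = -0.0069; s = 21.0000 − 0.0069 = 20.9931
θ = 101.8° falls in segment 2 (91.4° to 148.5°, cycloidal, h = -21): β = 101.8 − 91.4 = 10.4°, B = 57.1°; Δs = -21·(0.1821 − sin(2π·0.1821)/(2π)) = -0.7819; s = 21.0000 − 0.7819 = 20.2181
θ = 110.3° falls in segment 2 (91.4° to 148.5°, cycloidal, h = -21): β = 110.3 − 91.4 = 18.9°, B = 57.1°; Δs = -21·(0.3310 − sin(2π·0.3310)/(2π)) = -4.0323; s = 21.0000 − 4.0323 = 16.9677
θ = 126.2° falls in segment 2 (91.4° to 148.5°, cycloidal, h = -21): β = 126.2 − 91.4 = 34.8°, B = 57.1°; Δs = -21·(0.6095 − sin(2π·0.6095)/(2π)) = -14.9202; s = 21.0000 − 14.9202 = 6.0798
θ=93.5°: R = R0 + s = 47 + 20.9931 = 67.9931
θ=101.8°: R = R0 + s = 47 + 20.2181 = 67.2181
θ=110.3°: R = R0 + s = 47 + 16.9677 = 63.9677
θ=126.2°: R = R0 + s = 47 + 6.0798 = 53.0798

θ=93.5°: 67.9931
θ=101.8°: 67.2181
θ=110.3°: 63.9677
θ=126.2°: 53.0798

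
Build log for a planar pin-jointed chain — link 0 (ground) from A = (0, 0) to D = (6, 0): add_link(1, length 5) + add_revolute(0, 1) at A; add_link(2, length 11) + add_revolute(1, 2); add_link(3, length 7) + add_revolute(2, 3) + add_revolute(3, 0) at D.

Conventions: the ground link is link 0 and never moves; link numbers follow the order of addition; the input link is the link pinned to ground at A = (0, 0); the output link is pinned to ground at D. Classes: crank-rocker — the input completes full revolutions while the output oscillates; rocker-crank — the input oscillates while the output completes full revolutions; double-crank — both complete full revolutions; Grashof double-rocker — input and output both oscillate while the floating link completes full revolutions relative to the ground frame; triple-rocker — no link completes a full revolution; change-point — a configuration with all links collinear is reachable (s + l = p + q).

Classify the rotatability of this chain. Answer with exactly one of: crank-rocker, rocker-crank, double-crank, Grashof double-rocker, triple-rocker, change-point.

lengths: ground=6, input=5, coupler=11, output=7
sorted: s=5 (shortest), l=11 (longest), p+q=13
s + l = 16 vs p + q = 13
s + l > p + q → non-Grashof → no link fully rotates → triple-rocker

triple-rocker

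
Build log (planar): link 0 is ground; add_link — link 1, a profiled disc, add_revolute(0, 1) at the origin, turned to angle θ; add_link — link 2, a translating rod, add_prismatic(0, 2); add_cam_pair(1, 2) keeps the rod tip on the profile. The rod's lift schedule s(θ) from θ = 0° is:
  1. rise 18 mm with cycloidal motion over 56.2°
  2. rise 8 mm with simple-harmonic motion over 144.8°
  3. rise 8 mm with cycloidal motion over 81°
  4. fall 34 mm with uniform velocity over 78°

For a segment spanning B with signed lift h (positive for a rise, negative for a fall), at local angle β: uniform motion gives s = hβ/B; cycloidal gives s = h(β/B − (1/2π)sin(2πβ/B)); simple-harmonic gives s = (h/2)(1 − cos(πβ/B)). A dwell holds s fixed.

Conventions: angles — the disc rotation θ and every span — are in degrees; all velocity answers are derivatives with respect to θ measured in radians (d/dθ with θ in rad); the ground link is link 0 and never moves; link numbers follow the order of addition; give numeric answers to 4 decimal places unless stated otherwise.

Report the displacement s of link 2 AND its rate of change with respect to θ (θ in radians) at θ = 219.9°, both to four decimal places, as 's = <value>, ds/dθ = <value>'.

seg 1 [0°–56.2°] cycloidal, h=18: full span → s += 18 → s = 18.0000
seg 2 [56.2°–201°] simple-harmonic, h=8: full span → s += 8 → s = 26.0000
seg 3 [201°–282°] cycloidal, h=8: θ=219.9° here. β=18.9, B=81. 8·(0.2333 − sin(2π·0.2333)/(2π)) = 0.6004 → s = 26.6004
velocity in seg [201°–282°] (cycloidal), θ in radians: β = 18.9° = 0.3299 rad, B = 81° = 1.4137 rad; ds/dθ = (h/B)(1 − cos(2πβ/B)) = (8/1.4137)(1 − cos(2π·0.2333)) = 5.067332 mm/rad

s = 26.6004, ds/dθ = 5.0673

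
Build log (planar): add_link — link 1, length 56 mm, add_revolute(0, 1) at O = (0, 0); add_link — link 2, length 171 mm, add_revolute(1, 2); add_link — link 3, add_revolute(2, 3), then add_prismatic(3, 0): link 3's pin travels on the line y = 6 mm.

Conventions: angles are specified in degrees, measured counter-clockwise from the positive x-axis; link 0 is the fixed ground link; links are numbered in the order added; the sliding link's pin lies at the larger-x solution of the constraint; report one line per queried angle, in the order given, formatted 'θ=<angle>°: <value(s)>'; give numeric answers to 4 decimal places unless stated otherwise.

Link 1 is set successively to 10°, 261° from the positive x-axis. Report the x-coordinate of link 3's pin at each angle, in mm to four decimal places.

geometry: r = 56 mm, L = 171 mm, e = 6 mm
θ=10°: crank pin P = (r cos θ, r sin θ) = (55.149234, 9.724298)
θ=10°: h = r sin θ − e = 9.724298 − 6 = 3.724298
θ=10°: x = r cos θ + √(L² − h²) = 55.149234 + 170.959438 = 226.108673
θ=261°: crank pin P = (r cos θ, r sin θ) = (-8.760330, -55.310547)
θ=261°: h = r sin θ − e = -55.310547 − 6 = -61.310547
θ=261°: x = r cos θ + √(L² − h²) = -8.760330 + 159.630877 = 150.870547

θ=10°: 226.1087
θ=261°: 150.8705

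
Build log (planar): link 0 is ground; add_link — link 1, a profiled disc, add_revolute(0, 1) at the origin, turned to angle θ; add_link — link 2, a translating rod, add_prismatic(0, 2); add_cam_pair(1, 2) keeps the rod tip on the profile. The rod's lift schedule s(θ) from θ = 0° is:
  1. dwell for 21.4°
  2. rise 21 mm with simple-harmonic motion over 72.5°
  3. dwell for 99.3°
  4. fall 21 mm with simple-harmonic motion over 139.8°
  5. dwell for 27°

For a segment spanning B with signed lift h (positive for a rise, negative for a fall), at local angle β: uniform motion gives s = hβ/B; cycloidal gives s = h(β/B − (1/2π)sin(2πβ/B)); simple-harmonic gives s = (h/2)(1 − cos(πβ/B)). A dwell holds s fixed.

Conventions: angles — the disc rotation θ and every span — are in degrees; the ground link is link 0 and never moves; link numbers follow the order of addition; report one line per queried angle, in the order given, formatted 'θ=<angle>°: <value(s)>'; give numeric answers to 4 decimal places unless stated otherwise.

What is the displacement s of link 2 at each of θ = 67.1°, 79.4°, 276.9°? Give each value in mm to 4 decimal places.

seg 1 [0°–21.4°] dwell: s stays 0.0000
seg 2 [21.4°–93.9°] simple-harmonic, h=21: θ=67.1° here. β=45.7, B=72.5. 21/2·(1 − cos(π·0.6303)) = 14.6805 → s = 14.6805
seg 2 [21.4°–93.9°] simple-harmonic, h=21: θ=79.4° here. β=58, B=72.5. 21/2·(1 − cos(π·0.8000)) = 18.9947 → s = 18.9947
seg 2 [21.4°–93.9°] simple-harmonic, h=21: full span → s += 21 → s = 21.0000
seg 3 [93.9°–193.2°] dwell: s stays 21.0000
seg 4 [193.2°–333°] simple-harmonic, h=-21: θ=276.9° here. β=83.7, B=139.8. -21/2·(1 − cos(π·0.5987)) = -13.7043 → s = 7.2957

θ=67.1°: 14.6805
θ=79.4°: 18.9947
θ=276.9°: 7.2957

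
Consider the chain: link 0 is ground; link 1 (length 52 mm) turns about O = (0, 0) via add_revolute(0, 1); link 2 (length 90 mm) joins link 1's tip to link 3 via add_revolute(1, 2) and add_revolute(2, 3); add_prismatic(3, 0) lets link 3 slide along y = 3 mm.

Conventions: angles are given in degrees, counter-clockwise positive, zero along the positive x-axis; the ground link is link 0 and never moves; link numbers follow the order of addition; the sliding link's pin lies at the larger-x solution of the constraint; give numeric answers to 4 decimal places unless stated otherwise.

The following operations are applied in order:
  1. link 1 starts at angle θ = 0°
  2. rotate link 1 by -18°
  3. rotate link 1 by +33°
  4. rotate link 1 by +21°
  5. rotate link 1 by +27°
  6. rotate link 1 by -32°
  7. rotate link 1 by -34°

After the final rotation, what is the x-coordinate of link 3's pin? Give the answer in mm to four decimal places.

geometry: r = 52 mm, L = 90 mm, e = 3 mm; θ starts at 0°
rotate link 1 by -18°: θ ← 0° -18° = -18°
rotate link 1 by +33°: θ ← -18° +33° = 15°
rotate link 1 by +21°: θ ← 15° +21° = 36°
rotate link 1 by +27°: θ ← 36° +27° = 63°
rotate link 1 by -32°: θ ← 63° -32° = 31°
rotate link 1 by -34°: θ ← 31° -34° = -3°
crank pin P = (r cos θ, r sin θ) = (51.928736, -2.721470)
h = r sin θ − e = -2.721470 − 3 = -5.721470
x = r cos θ + √(L² − h²) = 51.928736 + 89.817954 = 141.746689

141.7467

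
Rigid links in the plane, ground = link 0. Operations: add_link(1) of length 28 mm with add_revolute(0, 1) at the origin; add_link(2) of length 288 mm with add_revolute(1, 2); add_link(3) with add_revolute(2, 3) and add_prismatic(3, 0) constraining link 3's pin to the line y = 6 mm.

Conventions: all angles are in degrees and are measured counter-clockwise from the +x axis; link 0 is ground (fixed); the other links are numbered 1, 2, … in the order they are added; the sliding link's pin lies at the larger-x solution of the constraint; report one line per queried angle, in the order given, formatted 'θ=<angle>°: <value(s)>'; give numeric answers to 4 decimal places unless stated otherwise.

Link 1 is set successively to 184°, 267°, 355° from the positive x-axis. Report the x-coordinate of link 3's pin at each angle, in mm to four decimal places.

geometry: r = 28 mm, L = 288 mm, e = 6 mm
θ=184°: crank pin P = (r cos θ, r sin θ) = (-27.931793, -1.953181)
θ=184°: h = r sin θ − e = -1.953181 − 6 = -7.953181
θ=184°: x = r cos θ + √(L² − h²) = -27.931793 + 287.890165 = 259.958371
θ=267°: crank pin P = (r cos θ, r sin θ) = (-1.465407, -27.961627)
θ=267°: h = r sin θ − e = -27.961627 − 6 = -33.961627
θ=267°: x = r cos θ + √(L² − h²) = -1.465407 + 285.990573 = 284.525166
θ=355°: crank pin P = (r cos θ, r sin θ) = (27.893452, -2.440361)
θ=355°: h = r sin θ − e = -2.440361 − 6 = -8.440361
θ=355°: x = r cos θ + √(L² − h²) = 27.893452 + 287.876293 = 315.769745

θ=184°: 259.9584
θ=267°: 284.5252
θ=355°: 315.7697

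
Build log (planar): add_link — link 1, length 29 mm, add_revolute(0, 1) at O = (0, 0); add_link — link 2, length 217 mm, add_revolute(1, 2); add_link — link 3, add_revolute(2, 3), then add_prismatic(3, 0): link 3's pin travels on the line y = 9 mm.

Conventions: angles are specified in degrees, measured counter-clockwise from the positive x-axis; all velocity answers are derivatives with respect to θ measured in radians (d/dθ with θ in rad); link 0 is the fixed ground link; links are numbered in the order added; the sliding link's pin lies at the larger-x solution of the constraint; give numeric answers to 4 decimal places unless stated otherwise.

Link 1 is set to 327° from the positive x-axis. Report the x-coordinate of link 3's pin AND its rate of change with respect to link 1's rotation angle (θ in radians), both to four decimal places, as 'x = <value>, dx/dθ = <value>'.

geometry: r = 29 mm, L = 217 mm, e = 9 mm
crank pin P = (r cos θ, r sin θ) = (24.321446, -15.794532)
h = r sin θ − e = -15.794532 − 9 = -24.794532
x = r cos θ + √(L² − h²) = 24.321446 + 215.578828 = 239.900275
dx/dθ = −r sin θ − h·r cos θ/√(L² − h²) (θ in radians; h = -24.794532) = 18.591833

x = 239.9003, dx/dθ = 18.5918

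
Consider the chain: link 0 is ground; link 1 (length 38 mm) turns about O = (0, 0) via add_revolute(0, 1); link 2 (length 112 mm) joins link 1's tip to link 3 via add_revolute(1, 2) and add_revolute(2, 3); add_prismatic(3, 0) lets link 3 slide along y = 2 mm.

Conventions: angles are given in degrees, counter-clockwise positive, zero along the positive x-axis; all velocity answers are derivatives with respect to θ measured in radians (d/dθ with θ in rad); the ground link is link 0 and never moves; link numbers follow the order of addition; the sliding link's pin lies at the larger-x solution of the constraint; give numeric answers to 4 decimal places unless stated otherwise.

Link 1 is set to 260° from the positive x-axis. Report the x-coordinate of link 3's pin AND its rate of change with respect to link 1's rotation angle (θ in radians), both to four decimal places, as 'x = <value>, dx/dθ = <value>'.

geometry: r = 38 mm, L = 112 mm, e = 2 mm
crank pin P = (r cos θ, r sin θ) = (-6.598631, -37.422695)
h = r sin θ − e = -37.422695 − 2 = -39.422695
x = r cos θ + √(L² − h²) = -6.598631 + 104.832491 = 98.233860
dx/dθ = −r sin θ − h·r cos θ/√(L² − h²) (θ in radians; h = -39.422695) = 34.941252

x = 98.2339, dx/dθ = 34.9413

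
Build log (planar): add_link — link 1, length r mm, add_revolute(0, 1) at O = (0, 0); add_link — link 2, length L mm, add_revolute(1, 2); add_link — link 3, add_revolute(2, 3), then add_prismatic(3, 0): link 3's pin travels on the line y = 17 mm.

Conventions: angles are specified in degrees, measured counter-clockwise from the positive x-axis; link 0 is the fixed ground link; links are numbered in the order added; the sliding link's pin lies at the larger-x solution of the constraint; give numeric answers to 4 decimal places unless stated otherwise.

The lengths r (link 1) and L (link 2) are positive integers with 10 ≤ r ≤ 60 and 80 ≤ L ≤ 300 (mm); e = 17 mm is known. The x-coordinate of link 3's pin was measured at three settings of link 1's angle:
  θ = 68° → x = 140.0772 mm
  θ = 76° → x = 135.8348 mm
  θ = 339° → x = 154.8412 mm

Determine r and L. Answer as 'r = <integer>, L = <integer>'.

constraint per measurement: (x − r cos θ)² + (r sin θ − e)² = L²
subtracting the θ₁ and θ₂ equations cancels the r² and L² terms:
r = (x₁² − x₂²) / (2[(x₁cos θ₁ + e sin θ₁) − (x₂cos θ₂ + e sin θ₂)]) = 31.0000 → r = 31
L² = (x₁ − r cos θ₁)² + (r sin θ₁ − e)² = 16640.9919 → L = 129.0000 → L = 129
check at θ₃=339°: x = 154.8412 (printed 154.8412) ✓

r = 31, L = 129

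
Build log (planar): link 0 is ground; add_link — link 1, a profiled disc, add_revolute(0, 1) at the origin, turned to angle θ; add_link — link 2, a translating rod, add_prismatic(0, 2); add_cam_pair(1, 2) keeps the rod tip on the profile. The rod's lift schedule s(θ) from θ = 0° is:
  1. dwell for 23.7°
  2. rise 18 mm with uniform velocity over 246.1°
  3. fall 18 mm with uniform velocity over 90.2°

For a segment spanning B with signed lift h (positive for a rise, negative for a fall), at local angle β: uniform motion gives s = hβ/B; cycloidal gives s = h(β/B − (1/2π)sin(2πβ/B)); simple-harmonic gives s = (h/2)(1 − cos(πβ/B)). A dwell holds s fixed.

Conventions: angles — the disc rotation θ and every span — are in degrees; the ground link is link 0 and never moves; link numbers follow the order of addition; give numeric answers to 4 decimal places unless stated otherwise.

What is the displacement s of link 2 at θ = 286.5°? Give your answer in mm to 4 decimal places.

seg 1 [0°–23.7°] dwell: s stays 0.0000
seg 2 [23.7°–269.8°] uniform, h=18: full span → s += 18 → s = 18.0000
seg 3 [269.8°–360°] uniform, h=-18: θ=286.5° here. β=16.7, B=90.2. -18·16.7/90.2 = -3.3326 → s = 14.6674

14.6674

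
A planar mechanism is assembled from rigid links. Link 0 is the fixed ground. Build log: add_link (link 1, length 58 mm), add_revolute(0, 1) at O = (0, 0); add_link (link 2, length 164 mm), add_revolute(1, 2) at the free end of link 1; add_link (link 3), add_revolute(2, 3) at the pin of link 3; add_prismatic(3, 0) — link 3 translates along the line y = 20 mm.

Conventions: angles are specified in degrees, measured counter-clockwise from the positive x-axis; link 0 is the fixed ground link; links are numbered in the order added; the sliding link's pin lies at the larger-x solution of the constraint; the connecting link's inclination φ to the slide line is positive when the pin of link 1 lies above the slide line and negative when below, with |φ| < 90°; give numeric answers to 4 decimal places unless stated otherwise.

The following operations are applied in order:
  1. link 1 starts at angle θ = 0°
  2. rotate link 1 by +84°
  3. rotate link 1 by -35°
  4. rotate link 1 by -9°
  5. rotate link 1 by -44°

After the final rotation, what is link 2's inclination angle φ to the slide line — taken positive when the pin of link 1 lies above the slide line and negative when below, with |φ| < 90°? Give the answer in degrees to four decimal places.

geometry: r = 58 mm, L = 164 mm, e = 20 mm; θ starts at 0°
rotate link 1 by +84°: θ ← 0° +84° = 84°
rotate link 1 by -35°: θ ← 84° -35° = 49°
rotate link 1 by -9°: θ ← 49° -9° = 40°
rotate link 1 by -44°: θ ← 40° -44° = -4°
h = r sin θ − e = -4.045875 − 20 = -24.045875
sin φ = h / L = -24.045875 / 164 = -0.14662119
φ = arcsin(-0.14662119) = -8.431170°

-8.4312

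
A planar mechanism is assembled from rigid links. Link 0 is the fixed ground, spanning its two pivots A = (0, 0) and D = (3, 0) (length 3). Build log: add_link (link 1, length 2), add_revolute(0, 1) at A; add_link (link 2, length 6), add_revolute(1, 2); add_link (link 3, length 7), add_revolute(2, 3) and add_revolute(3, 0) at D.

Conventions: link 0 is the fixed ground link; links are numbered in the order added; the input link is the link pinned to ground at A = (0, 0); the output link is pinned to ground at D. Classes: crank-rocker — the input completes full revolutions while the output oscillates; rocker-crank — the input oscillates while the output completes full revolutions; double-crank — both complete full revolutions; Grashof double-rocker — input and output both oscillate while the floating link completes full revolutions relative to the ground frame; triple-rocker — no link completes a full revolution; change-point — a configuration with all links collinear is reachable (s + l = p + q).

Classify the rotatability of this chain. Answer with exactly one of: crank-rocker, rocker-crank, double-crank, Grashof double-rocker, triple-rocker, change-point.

lengths: ground=3, input=2, coupler=6, output=7
sorted: s=2 (shortest), l=7 (longest), p+q=9
s + l = 9 vs p + q = 9
s + l = p + q → change-point (collinear configuration reachable)

change-point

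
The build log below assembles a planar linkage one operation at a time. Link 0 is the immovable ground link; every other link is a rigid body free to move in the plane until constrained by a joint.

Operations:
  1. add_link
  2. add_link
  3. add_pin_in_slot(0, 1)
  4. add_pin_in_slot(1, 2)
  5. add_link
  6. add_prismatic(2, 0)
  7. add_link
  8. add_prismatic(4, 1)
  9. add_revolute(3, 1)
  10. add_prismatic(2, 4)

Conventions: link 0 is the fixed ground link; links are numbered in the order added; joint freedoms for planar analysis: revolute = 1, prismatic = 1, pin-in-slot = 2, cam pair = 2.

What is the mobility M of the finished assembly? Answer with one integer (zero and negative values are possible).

link 0 = ground. State L|J1|J2 = 1|0|0
+link1  2|0|0
+link2  3|0|0
PS(0,1) f=2→J2  3|0|1
PS(1,2) f=2→J2  3|0|2
+link3  4|0|2
P(2,0) f=1→J1  4|1|2
+link4  5|1|2
P(4,1) f=1→J1  5|2|2
R(3,1) f=1→J1  5|3|2
P(2,4) f=1→J1  5|4|2
M = 3(5−1)−2·4−2 = 12−8−2 = 2

M = 2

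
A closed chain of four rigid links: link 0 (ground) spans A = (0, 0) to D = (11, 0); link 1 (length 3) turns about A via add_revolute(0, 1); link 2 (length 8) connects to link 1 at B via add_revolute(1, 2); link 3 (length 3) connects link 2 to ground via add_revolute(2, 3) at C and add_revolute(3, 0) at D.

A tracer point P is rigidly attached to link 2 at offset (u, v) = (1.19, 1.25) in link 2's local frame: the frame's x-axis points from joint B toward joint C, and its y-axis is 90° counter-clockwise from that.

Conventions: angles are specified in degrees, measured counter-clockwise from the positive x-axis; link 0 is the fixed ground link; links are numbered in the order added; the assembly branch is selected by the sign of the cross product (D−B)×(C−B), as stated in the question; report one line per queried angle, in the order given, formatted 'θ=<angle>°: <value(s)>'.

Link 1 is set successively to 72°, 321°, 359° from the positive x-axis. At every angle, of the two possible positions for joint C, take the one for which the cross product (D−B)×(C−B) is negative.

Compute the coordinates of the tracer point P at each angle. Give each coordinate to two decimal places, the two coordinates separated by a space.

A=(0,0), D=(11.00,0)
θ=72°: B = A + 3.00·(cos72°, sin72°) = (0.9271, 2.8532)
θ=72°: |BD| = 10.4692
θ=72°: circle(B,8.00) ∩ circle(D,3.00): a=7.8614, h=1.4829
θ=72°:   candidates: C₊=(8.8950,2.1375) cross=15.525; C₋=(8.0867,-0.7160) cross=-15.525
θ=72°:   branch - wants cross < 0 → take C=(8.0867,-0.7160) (cross=-15.525)
θ=72°: ex = (C−B)/|BC| = (0.8950,-0.4462); ey = (0.4462,0.8950)
θ=72°: P = B + 1.19·ex + 1.25·ey = (2.5497,3.4409)
θ=321°: B = A + 3.00·(cos321°, sin321°) = (2.3314, -1.8880)
θ=321°: |BD| = 8.8718
θ=321°: circle(B,8.00) ∩ circle(D,3.00): a=7.5356, h=2.6860
θ=321°:   candidates: C₊=(9.1228,2.3401) cross=23.830; C₋=(10.2660,-2.9088) cross=-23.830
θ=321°:   branch - wants cross < 0 → take C=(10.2660,-2.9088) (cross=-23.830)
θ=321°: ex = (C−B)/|BC| = (0.9918,-0.1276); ey = (0.1276,0.9918)
θ=321°: P = B + 1.19·ex + 1.25·ey = (3.6712,-0.8000)
θ=359°: B = A + 3.00·(cos359°, sin359°) = (2.9995, -0.0524)
θ=359°: |BD| = 8.0006
θ=359°: circle(B,8.00) ∩ circle(D,3.00): a=7.4375, h=2.9467
θ=359°:   candidates: C₊=(10.4176,2.9429) cross=23.575; C₋=(10.4562,-2.9503) cross=-23.575
θ=359°:   branch - wants cross < 0 → take C=(10.4562,-2.9503) (cross=-23.575)
θ=359°: ex = (C−B)/|BC| = (0.9321,-0.3622); ey = (0.3622,0.9321)
θ=359°: P = B + 1.19·ex + 1.25·ey = (4.5615,0.6817)

θ=72°: 2.55 3.44
θ=321°: 3.67 -0.80
θ=359°: 4.56 0.68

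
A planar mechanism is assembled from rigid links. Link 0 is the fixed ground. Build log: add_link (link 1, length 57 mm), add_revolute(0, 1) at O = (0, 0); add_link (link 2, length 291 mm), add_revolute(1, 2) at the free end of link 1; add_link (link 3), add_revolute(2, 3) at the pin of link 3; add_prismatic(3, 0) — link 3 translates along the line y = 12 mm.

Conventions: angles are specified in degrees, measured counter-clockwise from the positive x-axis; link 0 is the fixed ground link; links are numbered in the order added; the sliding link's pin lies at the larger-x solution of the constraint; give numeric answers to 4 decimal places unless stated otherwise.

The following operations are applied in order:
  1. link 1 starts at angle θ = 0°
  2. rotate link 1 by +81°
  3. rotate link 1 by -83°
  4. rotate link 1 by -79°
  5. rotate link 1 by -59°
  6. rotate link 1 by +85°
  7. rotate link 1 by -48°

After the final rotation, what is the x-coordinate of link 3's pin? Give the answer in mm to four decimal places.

geometry: r = 57 mm, L = 291 mm, e = 12 mm; θ starts at 0°
rotate link 1 by +81°: θ ← 0° +81° = 81°
rotate link 1 by -83°: θ ← 81° -83° = -2°
rotate link 1 by -79°: θ ← -2° -79° = -81°
rotate link 1 by -59°: θ ← -81° -59° = -140°
rotate link 1 by +85°: θ ← -140° +85° = -55°
rotate link 1 by -48°: θ ← -55° -48° = -103°
crank pin P = (r cos θ, r sin θ) = (-12.822210, -55.539094)
h = r sin θ − e = -55.539094 − 12 = -67.539094
x = r cos θ + √(L² − h²) = -12.822210 + 283.053830 = 270.231620

270.2316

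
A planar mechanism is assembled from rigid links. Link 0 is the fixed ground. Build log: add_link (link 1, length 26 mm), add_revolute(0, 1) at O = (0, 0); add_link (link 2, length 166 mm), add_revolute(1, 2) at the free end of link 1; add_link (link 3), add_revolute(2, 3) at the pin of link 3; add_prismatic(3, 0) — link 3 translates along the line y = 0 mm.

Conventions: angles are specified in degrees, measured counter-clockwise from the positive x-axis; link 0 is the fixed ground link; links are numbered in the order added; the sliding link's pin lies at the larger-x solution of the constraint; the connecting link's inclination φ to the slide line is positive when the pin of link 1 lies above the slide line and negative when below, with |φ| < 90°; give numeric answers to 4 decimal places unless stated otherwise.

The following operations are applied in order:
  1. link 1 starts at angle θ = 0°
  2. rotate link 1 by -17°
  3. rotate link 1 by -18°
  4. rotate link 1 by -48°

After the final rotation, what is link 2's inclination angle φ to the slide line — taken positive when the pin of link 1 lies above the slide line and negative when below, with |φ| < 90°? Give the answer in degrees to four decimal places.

geometry: r = 26 mm, L = 166 mm, e = 0 mm; θ starts at 0°
rotate link 1 by -17°: θ ← 0° -17° = -17°
rotate link 1 by -18°: θ ← -17° -18° = -35°
rotate link 1 by -48°: θ ← -35° -48° = -83°
h = r sin θ − e = -25.806200 − 0 = -25.806200
sin φ = h / L = -25.806200 / 166 = -0.15545904
φ = arcsin(-0.15545904) = -8.943420°

-8.9434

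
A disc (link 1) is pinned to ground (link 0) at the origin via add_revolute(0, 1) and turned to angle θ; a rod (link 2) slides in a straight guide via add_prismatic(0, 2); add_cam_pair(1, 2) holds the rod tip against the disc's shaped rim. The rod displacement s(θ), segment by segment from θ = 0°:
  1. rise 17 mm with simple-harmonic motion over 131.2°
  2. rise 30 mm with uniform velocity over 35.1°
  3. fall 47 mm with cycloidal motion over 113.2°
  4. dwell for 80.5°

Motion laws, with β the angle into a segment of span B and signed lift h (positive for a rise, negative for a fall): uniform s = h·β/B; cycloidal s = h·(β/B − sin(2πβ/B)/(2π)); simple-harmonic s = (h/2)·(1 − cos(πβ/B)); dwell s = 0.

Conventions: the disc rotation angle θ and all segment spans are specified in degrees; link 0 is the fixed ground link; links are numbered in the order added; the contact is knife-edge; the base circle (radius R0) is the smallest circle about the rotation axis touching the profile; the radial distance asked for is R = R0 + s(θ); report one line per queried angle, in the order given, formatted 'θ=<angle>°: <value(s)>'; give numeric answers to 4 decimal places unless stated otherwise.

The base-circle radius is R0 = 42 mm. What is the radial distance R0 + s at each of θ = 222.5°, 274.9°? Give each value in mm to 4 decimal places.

segment 1 (0° to 131.2°, simple-harmonic, h = 17) is passed completely: s = 0.0000 + (17) = 17.0000
segment 2 (131.2° to 166.3°, uniform, h = 30) is passed completely: s = 17.0000 + (30) = 47.0000
θ = 222.5° falls in segment 3 (166.3° to 279.5°, cycloidal, h = -47): β = 222.5 − 166.3 = 56.2°, B = 113.2°; Δs = -47·(0.4965 − sin(2π·0.4965)/(2π)) = -23.1679; s = 47.0000 − 23.1679 = 23.8321
θ = 274.9° falls in segment 3 (166.3° to 279.5°, cycloidal, h = -47): β = 274.9 − 166.3 = 108.6°, B = 113.2°; Δs = -47·(0.9594 − sin(2π·0.9594)/(2π)) = -46.9793; s = 47.0000 − 46.9793 = 0.0207
θ=222.5°: R = R0 + s = 42 + 23.8321 = 65.8321
θ=274.9°: R = R0 + s = 42 + 0.0207 = 42.0207

θ=222.5°: 65.8321
θ=274.9°: 42.0207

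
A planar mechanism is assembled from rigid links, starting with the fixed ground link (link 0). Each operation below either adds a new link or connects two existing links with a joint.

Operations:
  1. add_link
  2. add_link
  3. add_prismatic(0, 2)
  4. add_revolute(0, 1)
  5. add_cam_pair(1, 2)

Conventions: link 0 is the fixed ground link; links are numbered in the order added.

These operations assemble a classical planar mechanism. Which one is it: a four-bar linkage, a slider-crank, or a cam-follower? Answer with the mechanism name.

links: 3 (incl. ground); joints: 1 revolute, 1 prismatic, 1 higher (cam) pair, forming one closed loop
3 links, revolute + prismatic + higher pair in one loop → cam-follower

cam-follower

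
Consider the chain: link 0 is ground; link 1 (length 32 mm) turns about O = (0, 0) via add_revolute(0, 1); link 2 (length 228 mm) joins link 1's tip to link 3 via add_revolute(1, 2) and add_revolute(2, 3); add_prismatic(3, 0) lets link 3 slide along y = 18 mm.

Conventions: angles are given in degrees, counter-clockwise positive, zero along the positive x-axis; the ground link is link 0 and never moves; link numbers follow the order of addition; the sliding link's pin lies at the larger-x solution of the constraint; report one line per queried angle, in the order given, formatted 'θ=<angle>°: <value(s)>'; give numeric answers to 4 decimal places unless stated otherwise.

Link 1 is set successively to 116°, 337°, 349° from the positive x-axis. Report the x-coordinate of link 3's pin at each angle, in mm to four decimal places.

geometry: r = 32 mm, L = 228 mm, e = 18 mm
θ=116°: crank pin P = (r cos θ, r sin θ) = (-14.027877, 28.761409)
θ=116°: h = r sin θ − e = 28.761409 − 18 = 10.761409
θ=116°: x = r cos θ + √(L² − h²) = -14.027877 + 227.745894 = 213.718017
θ=337°: crank pin P = (r cos θ, r sin θ) = (29.456155, -12.503396)
θ=337°: h = r sin θ − e = -12.503396 − 18 = -30.503396
θ=337°: x = r cos θ + √(L² − h²) = 29.456155 + 225.950311 = 255.406466
θ=349°: crank pin P = (r cos θ, r sin θ) = (31.412070, -6.105888)
θ=349°: h = r sin θ − e = -6.105888 − 18 = -24.105888
θ=349°: x = r cos θ + √(L² − h²) = 31.412070 + 226.722090 = 258.134160

θ=116°: 213.7180
θ=337°: 255.4065
θ=349°: 258.1342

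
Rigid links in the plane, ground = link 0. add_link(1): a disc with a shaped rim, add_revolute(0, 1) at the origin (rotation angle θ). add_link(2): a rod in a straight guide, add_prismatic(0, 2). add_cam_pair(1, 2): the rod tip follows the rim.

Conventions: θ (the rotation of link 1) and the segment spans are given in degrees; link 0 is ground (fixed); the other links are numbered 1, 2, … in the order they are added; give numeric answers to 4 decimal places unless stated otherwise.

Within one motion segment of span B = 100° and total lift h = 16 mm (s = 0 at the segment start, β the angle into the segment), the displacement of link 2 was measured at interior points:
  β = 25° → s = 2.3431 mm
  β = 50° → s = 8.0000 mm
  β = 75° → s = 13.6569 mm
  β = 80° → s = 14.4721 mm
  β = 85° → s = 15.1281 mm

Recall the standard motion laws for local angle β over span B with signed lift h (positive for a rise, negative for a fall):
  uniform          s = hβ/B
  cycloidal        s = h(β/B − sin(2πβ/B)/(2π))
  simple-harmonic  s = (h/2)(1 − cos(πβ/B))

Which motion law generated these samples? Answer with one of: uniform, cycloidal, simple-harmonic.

candidates at β/B = r: uniform s = h·r (linear in β); cycloidal s = h·(r − sin(2πr)/(2π)); simple-harmonic s = (h/2)(1 − cos(πr))
β=25°: printed 2.3431 | uniform 4.0000, cycloidal 1.4535, simple-harmonic 2.3431
β=50°: printed 8.0000 | uniform 8.0000, cycloidal 8.0000, simple-harmonic 8.0000
β=75°: printed 13.6569 | uniform 12.0000, cycloidal 14.5465, simple-harmonic 13.6569
β=80°: printed 14.4721 | uniform 12.8000, cycloidal 15.2218, simple-harmonic 14.4721
β=85°: printed 15.1281 | uniform 13.6000, cycloidal 15.6601, simple-harmonic 15.1281
only one law matches every sample → simple-harmonic

simple-harmonic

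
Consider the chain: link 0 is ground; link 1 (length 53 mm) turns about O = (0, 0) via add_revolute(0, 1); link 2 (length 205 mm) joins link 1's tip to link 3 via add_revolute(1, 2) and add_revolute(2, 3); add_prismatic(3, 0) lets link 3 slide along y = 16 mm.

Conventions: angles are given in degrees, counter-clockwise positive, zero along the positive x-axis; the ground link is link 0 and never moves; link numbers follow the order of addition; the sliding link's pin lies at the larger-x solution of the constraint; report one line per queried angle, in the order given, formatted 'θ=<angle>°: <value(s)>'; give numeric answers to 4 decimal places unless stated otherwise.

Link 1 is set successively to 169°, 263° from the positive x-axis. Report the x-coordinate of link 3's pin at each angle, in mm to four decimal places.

geometry: r = 53 mm, L = 205 mm, e = 16 mm
θ=169°: crank pin P = (r cos θ, r sin θ) = (-52.026241, 10.112877)
θ=169°: h = r sin θ − e = 10.112877 − 16 = -5.887123
θ=169°: x = r cos θ + √(L² − h²) = -52.026241 + 204.915450 = 152.889210
θ=263°: crank pin P = (r cos θ, r sin θ) = (-6.459075, -52.604946)
θ=263°: h = r sin θ − e = -52.604946 − 16 = -68.604946
θ=263°: x = r cos θ + √(L² − h²) = -6.459075 + 193.179609 = 186.720534

θ=169°: 152.8892
θ=263°: 186.7205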